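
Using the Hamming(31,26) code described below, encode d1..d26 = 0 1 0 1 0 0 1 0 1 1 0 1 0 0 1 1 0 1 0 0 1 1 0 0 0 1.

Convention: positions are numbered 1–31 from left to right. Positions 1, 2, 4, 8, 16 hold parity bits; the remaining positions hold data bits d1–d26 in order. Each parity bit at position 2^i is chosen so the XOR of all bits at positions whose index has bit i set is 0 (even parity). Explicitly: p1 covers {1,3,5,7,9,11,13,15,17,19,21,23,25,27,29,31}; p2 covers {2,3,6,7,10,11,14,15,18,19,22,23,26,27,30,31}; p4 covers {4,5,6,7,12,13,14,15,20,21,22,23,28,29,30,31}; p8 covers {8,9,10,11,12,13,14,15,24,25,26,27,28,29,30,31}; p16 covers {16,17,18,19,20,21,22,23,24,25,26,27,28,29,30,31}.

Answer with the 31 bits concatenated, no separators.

Place data at non-parity positions: p1 p2 0 p4 1 0 1 p8 0 0 1 0 1 1 0 p16 1 0 0 1 1 0 1 0 0 1 1 0 0 0 1
p1 (pos 1,3,5,7,9,11,13,15,17,19,21,23,25,27,29,31): XOR of data positions = 0⊕1⊕1⊕0⊕1⊕1⊕0⊕1⊕0⊕1⊕1⊕0⊕1⊕0⊕1 = 1
p2 (pos 2,3,6,7,10,11,14,15,18,19,22,23,26,27,30,31): XOR of data positions = 0⊕0⊕1⊕0⊕1⊕1⊕0⊕0⊕0⊕0⊕1⊕1⊕1⊕0⊕1 = 1
p4 (pos 4,5,6,7,12,13,14,15,20,21,22,23,28,29,30,31): XOR of data positions = 1⊕0⊕1⊕0⊕1⊕1⊕0⊕1⊕1⊕0⊕1⊕0⊕0⊕0⊕1 = 0
p8 (pos 8,9,10,11,12,13,14,15,24,25,26,27,28,29,30,31): XOR of data positions = 0⊕0⊕1⊕0⊕1⊕1⊕0⊕0⊕0⊕1⊕1⊕0⊕0⊕0⊕1 = 0
p16 (pos 16,17,18,19,20,21,22,23,24,25,26,27,28,29,30,31): XOR of data positions = 1⊕0⊕0⊕1⊕1⊕0⊕1⊕0⊕0⊕1⊕1⊕0⊕0⊕0⊕1 = 1
Codeword: 1100101000101101100110100110001

1100101000101101100110100110001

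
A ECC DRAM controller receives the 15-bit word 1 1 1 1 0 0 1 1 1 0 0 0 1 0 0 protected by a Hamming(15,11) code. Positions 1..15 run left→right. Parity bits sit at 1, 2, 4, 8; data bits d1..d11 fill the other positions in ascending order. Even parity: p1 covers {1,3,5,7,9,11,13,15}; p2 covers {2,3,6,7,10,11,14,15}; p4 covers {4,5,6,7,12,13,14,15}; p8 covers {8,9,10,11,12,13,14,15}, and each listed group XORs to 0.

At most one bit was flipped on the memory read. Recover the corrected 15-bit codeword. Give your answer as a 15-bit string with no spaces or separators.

s1 (pos 1,3,5,7,9,11,13,15): 1⊕1⊕0⊕1⊕1⊕0⊕1⊕0 = 1
s2 (pos 2,3,6,7,10,11,14,15): 1⊕1⊕0⊕1⊕0⊕0⊕0⊕0 = 1
s4 (pos 4,5,6,7,12,13,14,15): 1⊕0⊕0⊕1⊕0⊕1⊕0⊕0 = 1
s8 (pos 8,9,10,11,12,13,14,15): 1⊕1⊕0⊕0⊕0⊕1⊕0⊕0 = 1
Syndrome s8…s1 = 1111 → error at position 15.
Flip position 15: 111100111000100 → 111100111000101

111100111000101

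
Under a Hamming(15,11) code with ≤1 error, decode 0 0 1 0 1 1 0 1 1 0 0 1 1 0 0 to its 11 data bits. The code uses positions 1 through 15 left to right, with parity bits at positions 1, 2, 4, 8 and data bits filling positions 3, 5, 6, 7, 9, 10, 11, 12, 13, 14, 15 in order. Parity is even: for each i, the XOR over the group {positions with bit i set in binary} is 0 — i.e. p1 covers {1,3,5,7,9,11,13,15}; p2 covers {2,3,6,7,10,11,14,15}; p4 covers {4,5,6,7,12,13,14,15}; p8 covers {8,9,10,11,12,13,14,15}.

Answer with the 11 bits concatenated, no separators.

11101001100

s1 (pos 1,3,5,7,9,11,13,15): 0⊕1⊕1⊕0⊕1⊕0⊕1⊕0 = 0
s2 (pos 2,3,6,7,10,11,14,15): 0⊕1⊕1⊕0⊕0⊕0⊕0⊕0 = 0
s4 (pos 4,5,6,7,12,13,14,15): 0⊕1⊕1⊕0⊕1⊕1⊕0⊕0 = 0
s8 (pos 8,9,10,11,12,13,14,15): 1⊕1⊕0⊕0⊕1⊕1⊕0⊕0 = 0
Syndrome s8…s1 = 0000 → no error.
Read data bits from positions 3,5,6,7,9,10,11,12,13,14,15: 11101001100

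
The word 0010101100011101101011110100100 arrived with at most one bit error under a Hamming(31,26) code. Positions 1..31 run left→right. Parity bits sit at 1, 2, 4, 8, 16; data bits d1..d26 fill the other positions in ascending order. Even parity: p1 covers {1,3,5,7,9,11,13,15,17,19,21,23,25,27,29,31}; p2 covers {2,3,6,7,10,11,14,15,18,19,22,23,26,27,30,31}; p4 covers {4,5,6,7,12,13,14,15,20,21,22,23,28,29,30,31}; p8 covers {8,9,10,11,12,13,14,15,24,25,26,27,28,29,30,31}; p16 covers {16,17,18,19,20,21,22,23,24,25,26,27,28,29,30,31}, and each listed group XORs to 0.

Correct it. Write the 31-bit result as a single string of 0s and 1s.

0010101100011101101011110100101

s1 (pos 1,3,5,7,9,11,13,15,17,19,21,23,25,27,29,31): 0⊕1⊕1⊕1⊕0⊕0⊕1⊕0⊕1⊕1⊕1⊕1⊕0⊕0⊕1⊕0 = 1
s2 (pos 2,3,6,7,10,11,14,15,18,19,22,23,26,27,30,31): 0⊕1⊕0⊕1⊕0⊕0⊕1⊕0⊕0⊕1⊕1⊕1⊕1⊕0⊕0⊕0 = 1
s4 (pos 4,5,6,7,12,13,14,15,20,21,22,23,28,29,30,31): 0⊕1⊕0⊕1⊕1⊕1⊕1⊕0⊕0⊕1⊕1⊕1⊕0⊕1⊕0⊕0 = 1
s8 (pos 8,9,10,11,12,13,14,15,24,25,26,27,28,29,30,31): 1⊕0⊕0⊕0⊕1⊕1⊕1⊕0⊕1⊕0⊕1⊕0⊕0⊕1⊕0⊕0 = 1
s16 (pos 16,17,18,19,20,21,22,23,24,25,26,27,28,29,30,31): 1⊕1⊕0⊕1⊕0⊕1⊕1⊕1⊕1⊕0⊕1⊕0⊕0⊕1⊕0⊕0 = 1
Syndrome s16…s1 = 11111 → error at position 31.
Flip position 31: 0010101100011101101011110100100 → 0010101100011101101011110100101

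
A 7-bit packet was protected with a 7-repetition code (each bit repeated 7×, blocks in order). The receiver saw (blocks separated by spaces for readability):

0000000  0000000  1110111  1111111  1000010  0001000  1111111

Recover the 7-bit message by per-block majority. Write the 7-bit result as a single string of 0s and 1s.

Block 1 (0000000): 0 ones → 0
Block 2 (0000000): 0 ones → 0
Block 3 (1110111): 6 ones → 1
Block 4 (1111111): 7 ones → 1
Block 5 (1000010): 2 ones → 0
Block 6 (0001000): 1 one → 0
Block 7 (1111111): 7 ones → 1

0011001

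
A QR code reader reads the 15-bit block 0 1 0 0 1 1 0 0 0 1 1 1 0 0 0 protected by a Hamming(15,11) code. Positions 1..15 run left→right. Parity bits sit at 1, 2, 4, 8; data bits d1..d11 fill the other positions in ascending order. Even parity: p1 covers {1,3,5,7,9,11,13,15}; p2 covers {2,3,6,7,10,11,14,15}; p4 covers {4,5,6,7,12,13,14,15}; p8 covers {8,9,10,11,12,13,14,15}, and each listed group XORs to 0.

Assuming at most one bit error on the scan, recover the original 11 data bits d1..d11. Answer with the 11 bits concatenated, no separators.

01100110000

s1 (pos 1,3,5,7,9,11,13,15): 0⊕0⊕1⊕0⊕0⊕1⊕0⊕0 = 0
s2 (pos 2,3,6,7,10,11,14,15): 1⊕0⊕1⊕0⊕1⊕1⊕0⊕0 = 0
s4 (pos 4,5,6,7,12,13,14,15): 0⊕1⊕1⊕0⊕1⊕0⊕0⊕0 = 1
s8 (pos 8,9,10,11,12,13,14,15): 0⊕0⊕1⊕1⊕1⊕0⊕0⊕0 = 1
Syndrome s8…s1 = 1100 → error at position 12.
Flip position 12: 010011000111000 → 010011000110000
Read data bits from positions 3,5,6,7,9,10,11,12,13,14,15: 01100110000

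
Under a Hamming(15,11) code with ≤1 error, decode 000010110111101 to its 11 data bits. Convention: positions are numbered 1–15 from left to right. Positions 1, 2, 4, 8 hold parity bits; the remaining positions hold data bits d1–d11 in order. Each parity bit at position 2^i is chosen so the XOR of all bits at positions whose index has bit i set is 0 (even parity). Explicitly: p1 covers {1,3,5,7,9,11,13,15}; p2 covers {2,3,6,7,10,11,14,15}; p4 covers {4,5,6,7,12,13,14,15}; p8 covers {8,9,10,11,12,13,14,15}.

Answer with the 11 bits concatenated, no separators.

00010111101

s1 (pos 1,3,5,7,9,11,13,15): 0⊕0⊕1⊕1⊕0⊕1⊕1⊕1 = 1
s2 (pos 2,3,6,7,10,11,14,15): 0⊕0⊕0⊕1⊕1⊕1⊕0⊕1 = 0
s4 (pos 4,5,6,7,12,13,14,15): 0⊕1⊕0⊕1⊕1⊕1⊕0⊕1 = 1
s8 (pos 8,9,10,11,12,13,14,15): 1⊕0⊕1⊕1⊕1⊕1⊕0⊕1 = 0
Syndrome s8…s1 = 0101 → error at position 5.
Flip position 5: 000010110111101 → 000000110111101
Read data bits from positions 3,5,6,7,9,10,11,12,13,14,15: 00010111101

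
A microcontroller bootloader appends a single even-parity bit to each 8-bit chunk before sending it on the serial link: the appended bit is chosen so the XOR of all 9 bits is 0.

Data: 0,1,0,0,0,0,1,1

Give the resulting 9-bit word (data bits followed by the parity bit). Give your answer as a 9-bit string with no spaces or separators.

010000111

XOR of the 8 data bits: 0⊕1⊕0⊕0⊕0⊕0⊕1⊕1 = 1
Parity bit = 1 (so all 9 bits XOR to 0).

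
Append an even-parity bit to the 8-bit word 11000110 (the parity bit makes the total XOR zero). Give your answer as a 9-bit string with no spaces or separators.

XOR of the 8 data bits: 1⊕1⊕0⊕0⊕0⊕1⊕1⊕0 = 0
Parity bit = 0 (so all 9 bits XOR to 0).

110001100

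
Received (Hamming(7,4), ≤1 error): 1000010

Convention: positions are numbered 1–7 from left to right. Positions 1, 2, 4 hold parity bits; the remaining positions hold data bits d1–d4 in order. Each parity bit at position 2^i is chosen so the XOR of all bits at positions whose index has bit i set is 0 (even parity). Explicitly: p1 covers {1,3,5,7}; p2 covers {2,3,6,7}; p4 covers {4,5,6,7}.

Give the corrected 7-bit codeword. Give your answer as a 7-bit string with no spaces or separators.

1000011

s1 (pos 1,3,5,7): 1⊕0⊕0⊕0 = 1
s2 (pos 2,3,6,7): 0⊕0⊕1⊕0 = 1
s4 (pos 4,5,6,7): 0⊕0⊕1⊕0 = 1
Syndrome s4…s1 = 111 → error at position 7.
Flip position 7: 1000010 → 1000011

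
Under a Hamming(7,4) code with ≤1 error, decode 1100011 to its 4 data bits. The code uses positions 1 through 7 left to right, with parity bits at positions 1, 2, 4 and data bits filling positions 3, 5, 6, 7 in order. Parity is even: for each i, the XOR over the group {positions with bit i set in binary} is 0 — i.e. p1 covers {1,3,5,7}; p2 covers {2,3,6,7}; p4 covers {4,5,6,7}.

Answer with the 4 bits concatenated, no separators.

0011

s1 (pos 1,3,5,7): 1⊕0⊕0⊕1 = 0
s2 (pos 2,3,6,7): 1⊕0⊕1⊕1 = 1
s4 (pos 4,5,6,7): 0⊕0⊕1⊕1 = 0
Syndrome s4…s1 = 010 → error at position 2.
Flip position 2: 1100011 → 1000011
Read data bits from positions 3,5,6,7: 0011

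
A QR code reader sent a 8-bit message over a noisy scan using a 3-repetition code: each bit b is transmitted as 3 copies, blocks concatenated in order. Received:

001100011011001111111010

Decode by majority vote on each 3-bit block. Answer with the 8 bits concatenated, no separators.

00110110

Block 1 (001): 1 one → 0
Block 2 (100): 1 one → 0
Block 3 (011): 2 ones → 1
Block 4 (011): 2 ones → 1
Block 5 (001): 1 one → 0
Block 6 (111): 3 ones → 1
Block 7 (111): 3 ones → 1
Block 8 (010): 1 one → 0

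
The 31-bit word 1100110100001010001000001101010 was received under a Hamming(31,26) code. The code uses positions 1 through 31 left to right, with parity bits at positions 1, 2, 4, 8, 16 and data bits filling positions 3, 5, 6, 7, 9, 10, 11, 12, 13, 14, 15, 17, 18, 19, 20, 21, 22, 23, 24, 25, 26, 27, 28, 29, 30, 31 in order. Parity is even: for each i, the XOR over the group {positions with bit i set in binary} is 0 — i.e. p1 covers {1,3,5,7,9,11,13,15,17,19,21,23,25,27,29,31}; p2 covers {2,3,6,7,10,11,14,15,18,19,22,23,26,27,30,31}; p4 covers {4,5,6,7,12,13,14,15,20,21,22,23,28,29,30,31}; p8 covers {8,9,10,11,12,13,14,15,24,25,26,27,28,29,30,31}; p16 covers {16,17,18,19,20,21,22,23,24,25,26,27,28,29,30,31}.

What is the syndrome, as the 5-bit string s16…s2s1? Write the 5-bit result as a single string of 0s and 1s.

s1 (pos 1,3,5,7,9,11,13,15,17,19,21,23,25,27,29,31): 1⊕0⊕1⊕0⊕0⊕0⊕1⊕1⊕0⊕1⊕0⊕0⊕1⊕0⊕0⊕0 = 0
s2 (pos 2,3,6,7,10,11,14,15,18,19,22,23,26,27,30,31): 1⊕0⊕1⊕0⊕0⊕0⊕0⊕1⊕0⊕1⊕0⊕0⊕1⊕0⊕1⊕0 = 0
s4 (pos 4,5,6,7,12,13,14,15,20,21,22,23,28,29,30,31): 0⊕1⊕1⊕0⊕0⊕1⊕0⊕1⊕0⊕0⊕0⊕0⊕1⊕0⊕1⊕0 = 0
s8 (pos 8,9,10,11,12,13,14,15,24,25,26,27,28,29,30,31): 1⊕0⊕0⊕0⊕0⊕1⊕0⊕1⊕0⊕1⊕1⊕0⊕1⊕0⊕1⊕0 = 1
s16 (pos 16,17,18,19,20,21,22,23,24,25,26,27,28,29,30,31): 0⊕0⊕0⊕1⊕0⊕0⊕0⊕0⊕0⊕1⊕1⊕0⊕1⊕0⊕1⊕0 = 1
Syndrome s16…s1 = 11000 → error at position 24.

11000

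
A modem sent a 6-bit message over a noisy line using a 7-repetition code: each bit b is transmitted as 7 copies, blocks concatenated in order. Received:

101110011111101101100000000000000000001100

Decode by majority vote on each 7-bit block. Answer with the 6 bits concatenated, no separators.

Block 1 (1011100): 4 ones → 1
Block 2 (1111110): 6 ones → 1
Block 3 (1101100): 4 ones → 1
Block 4 (0000000): 0 ones → 0
Block 5 (0000000): 0 ones → 0
Block 6 (0001100): 2 ones → 0

111000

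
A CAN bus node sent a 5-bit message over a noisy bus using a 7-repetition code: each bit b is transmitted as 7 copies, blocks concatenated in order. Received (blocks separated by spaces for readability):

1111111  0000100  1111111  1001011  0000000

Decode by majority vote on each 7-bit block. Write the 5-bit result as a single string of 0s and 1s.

10110

Block 1 (1111111): 7 ones → 1
Block 2 (0000100): 1 one → 0
Block 3 (1111111): 7 ones → 1
Block 4 (1001011): 4 ones → 1
Block 5 (0000000): 0 ones → 0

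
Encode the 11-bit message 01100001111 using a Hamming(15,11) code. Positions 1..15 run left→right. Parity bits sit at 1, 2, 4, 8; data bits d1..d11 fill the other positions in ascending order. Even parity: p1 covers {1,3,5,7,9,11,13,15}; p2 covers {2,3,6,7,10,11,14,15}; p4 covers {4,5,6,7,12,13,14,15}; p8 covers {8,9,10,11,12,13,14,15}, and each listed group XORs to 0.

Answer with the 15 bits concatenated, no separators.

110011000001111

Place data at non-parity positions: p1 p2 0 p4 1 1 0 p8 0 0 0 1 1 1 1
p1 (pos 1,3,5,7,9,11,13,15): XOR of data positions = 0⊕1⊕0⊕0⊕0⊕1⊕1 = 1
p2 (pos 2,3,6,7,10,11,14,15): XOR of data positions = 0⊕1⊕0⊕0⊕0⊕1⊕1 = 1
p4 (pos 4,5,6,7,12,13,14,15): XOR of data positions = 1⊕1⊕0⊕1⊕1⊕1⊕1 = 0
p8 (pos 8,9,10,11,12,13,14,15): XOR of data positions = 0⊕0⊕0⊕1⊕1⊕1⊕1 = 0
Codeword: 110011000001111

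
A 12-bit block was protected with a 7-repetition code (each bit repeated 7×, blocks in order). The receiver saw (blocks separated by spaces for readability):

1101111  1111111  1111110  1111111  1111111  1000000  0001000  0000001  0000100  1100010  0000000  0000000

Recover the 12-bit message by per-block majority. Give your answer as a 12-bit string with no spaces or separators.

111110000000

Block 1 (1101111): 6 ones → 1
Block 2 (1111111): 7 ones → 1
Block 3 (1111110): 6 ones → 1
Block 4 (1111111): 7 ones → 1
Block 5 (1111111): 7 ones → 1
Block 6 (1000000): 1 one → 0
Block 7 (0001000): 1 one → 0
Block 8 (0000001): 1 one → 0
Block 9 (0000100): 1 one → 0
Block 10 (1100010): 3 ones → 0
Block 11 (0000000): 0 ones → 0
Block 12 (0000000): 0 ones → 0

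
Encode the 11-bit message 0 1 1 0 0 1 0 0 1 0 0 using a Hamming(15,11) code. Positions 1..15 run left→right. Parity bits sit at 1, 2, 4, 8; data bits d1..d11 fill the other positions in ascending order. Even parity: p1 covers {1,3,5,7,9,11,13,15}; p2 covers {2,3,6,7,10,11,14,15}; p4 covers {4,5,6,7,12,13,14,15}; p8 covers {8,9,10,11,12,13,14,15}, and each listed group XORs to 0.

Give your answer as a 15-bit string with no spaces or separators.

Place data at non-parity positions: p1 p2 0 p4 1 1 0 p8 0 1 0 0 1 0 0
p1 (pos 1,3,5,7,9,11,13,15): XOR of data positions = 0⊕1⊕0⊕0⊕0⊕1⊕0 = 0
p2 (pos 2,3,6,7,10,11,14,15): XOR of data positions = 0⊕1⊕0⊕1⊕0⊕0⊕0 = 0
p4 (pos 4,5,6,7,12,13,14,15): XOR of data positions = 1⊕1⊕0⊕0⊕1⊕0⊕0 = 1
p8 (pos 8,9,10,11,12,13,14,15): XOR of data positions = 0⊕1⊕0⊕0⊕1⊕0⊕0 = 0
Codeword: 000111000100100

000111000100100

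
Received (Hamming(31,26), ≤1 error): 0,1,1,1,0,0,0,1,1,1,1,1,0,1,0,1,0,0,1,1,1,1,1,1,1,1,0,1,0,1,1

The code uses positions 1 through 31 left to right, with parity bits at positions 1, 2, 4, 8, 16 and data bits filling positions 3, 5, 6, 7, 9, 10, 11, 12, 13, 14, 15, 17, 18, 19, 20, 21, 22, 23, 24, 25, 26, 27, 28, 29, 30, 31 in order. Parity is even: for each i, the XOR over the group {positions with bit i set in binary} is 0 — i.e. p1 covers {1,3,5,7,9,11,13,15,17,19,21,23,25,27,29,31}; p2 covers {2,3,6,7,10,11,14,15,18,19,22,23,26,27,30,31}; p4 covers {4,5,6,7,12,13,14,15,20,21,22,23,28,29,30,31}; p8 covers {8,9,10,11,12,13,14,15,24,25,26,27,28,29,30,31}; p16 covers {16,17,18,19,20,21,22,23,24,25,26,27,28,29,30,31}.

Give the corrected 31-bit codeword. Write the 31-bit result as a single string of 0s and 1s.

0011000111110101001111111101011

s1 (pos 1,3,5,7,9,11,13,15,17,19,21,23,25,27,29,31): 0⊕1⊕0⊕0⊕1⊕1⊕0⊕0⊕0⊕1⊕1⊕1⊕1⊕0⊕0⊕1 = 0
s2 (pos 2,3,6,7,10,11,14,15,18,19,22,23,26,27,30,31): 1⊕1⊕0⊕0⊕1⊕1⊕1⊕0⊕0⊕1⊕1⊕1⊕1⊕0⊕1⊕1 = 1
s4 (pos 4,5,6,7,12,13,14,15,20,21,22,23,28,29,30,31): 1⊕0⊕0⊕0⊕1⊕0⊕1⊕0⊕1⊕1⊕1⊕1⊕1⊕0⊕1⊕1 = 0
s8 (pos 8,9,10,11,12,13,14,15,24,25,26,27,28,29,30,31): 1⊕1⊕1⊕1⊕1⊕0⊕1⊕0⊕1⊕1⊕1⊕0⊕1⊕0⊕1⊕1 = 0
s16 (pos 16,17,18,19,20,21,22,23,24,25,26,27,28,29,30,31): 1⊕0⊕0⊕1⊕1⊕1⊕1⊕1⊕1⊕1⊕1⊕0⊕1⊕0⊕1⊕1 = 0
Syndrome s16…s1 = 00010 → error at position 2.
Flip position 2: 0111000111110101001111111101011 → 0011000111110101001111111101011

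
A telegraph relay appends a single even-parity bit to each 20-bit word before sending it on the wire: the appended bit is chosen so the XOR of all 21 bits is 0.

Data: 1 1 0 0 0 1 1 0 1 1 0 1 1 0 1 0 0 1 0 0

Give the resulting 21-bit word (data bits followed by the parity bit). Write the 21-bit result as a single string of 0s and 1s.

XOR of the 20 data bits: 1⊕1⊕0⊕0⊕0⊕1⊕1⊕0⊕1⊕1⊕0⊕1⊕1⊕0⊕1⊕0⊕0⊕1⊕0⊕0 = 0
Parity bit = 0 (so all 21 bits XOR to 0).

110001101101101001000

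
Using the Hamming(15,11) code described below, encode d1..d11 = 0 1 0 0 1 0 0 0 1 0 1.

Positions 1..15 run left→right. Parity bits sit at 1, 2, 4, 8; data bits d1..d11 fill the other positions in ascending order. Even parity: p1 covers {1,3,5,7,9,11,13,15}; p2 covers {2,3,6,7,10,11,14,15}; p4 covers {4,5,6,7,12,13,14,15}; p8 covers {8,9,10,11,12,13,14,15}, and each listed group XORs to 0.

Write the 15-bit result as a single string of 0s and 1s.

Place data at non-parity positions: p1 p2 0 p4 1 0 0 p8 1 0 0 0 1 0 1
p1 (pos 1,3,5,7,9,11,13,15): XOR of data positions = 0⊕1⊕0⊕1⊕0⊕1⊕1 = 0
p2 (pos 2,3,6,7,10,11,14,15): XOR of data positions = 0⊕0⊕0⊕0⊕0⊕0⊕1 = 1
p4 (pos 4,5,6,7,12,13,14,15): XOR of data positions = 1⊕0⊕0⊕0⊕1⊕0⊕1 = 1
p8 (pos 8,9,10,11,12,13,14,15): XOR of data positions = 1⊕0⊕0⊕0⊕1⊕0⊕1 = 1
Codeword: 010110011000101

010110011000101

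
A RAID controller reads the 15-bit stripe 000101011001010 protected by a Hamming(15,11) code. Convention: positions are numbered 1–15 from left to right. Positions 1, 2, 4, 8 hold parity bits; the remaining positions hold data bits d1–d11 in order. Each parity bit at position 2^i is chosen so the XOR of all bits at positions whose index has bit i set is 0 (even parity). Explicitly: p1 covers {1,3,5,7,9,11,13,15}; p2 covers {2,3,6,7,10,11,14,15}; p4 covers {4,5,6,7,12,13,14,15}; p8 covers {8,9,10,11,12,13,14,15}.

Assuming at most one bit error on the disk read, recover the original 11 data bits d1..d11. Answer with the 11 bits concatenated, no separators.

s1 (pos 1,3,5,7,9,11,13,15): 0⊕0⊕0⊕0⊕1⊕0⊕0⊕0 = 1
s2 (pos 2,3,6,7,10,11,14,15): 0⊕0⊕1⊕0⊕0⊕0⊕1⊕0 = 0
s4 (pos 4,5,6,7,12,13,14,15): 1⊕0⊕1⊕0⊕1⊕0⊕1⊕0 = 0
s8 (pos 8,9,10,11,12,13,14,15): 1⊕1⊕0⊕0⊕1⊕0⊕1⊕0 = 0
Syndrome s8…s1 = 0001 → error at position 1.
Flip position 1: 000101011001010 → 100101011001010
Read data bits from positions 3,5,6,7,9,10,11,12,13,14,15: 00101001010

00101001010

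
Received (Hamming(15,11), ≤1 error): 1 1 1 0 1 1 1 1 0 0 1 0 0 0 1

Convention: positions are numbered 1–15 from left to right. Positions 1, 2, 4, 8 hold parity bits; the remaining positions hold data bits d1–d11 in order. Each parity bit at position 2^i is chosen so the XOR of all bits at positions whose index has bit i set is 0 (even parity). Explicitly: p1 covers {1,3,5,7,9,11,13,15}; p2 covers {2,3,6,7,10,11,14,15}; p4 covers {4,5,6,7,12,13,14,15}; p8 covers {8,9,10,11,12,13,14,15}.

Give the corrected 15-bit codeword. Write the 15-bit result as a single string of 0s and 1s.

s1 (pos 1,3,5,7,9,11,13,15): 1⊕1⊕1⊕1⊕0⊕1⊕0⊕1 = 0
s2 (pos 2,3,6,7,10,11,14,15): 1⊕1⊕1⊕1⊕0⊕1⊕0⊕1 = 0
s4 (pos 4,5,6,7,12,13,14,15): 0⊕1⊕1⊕1⊕0⊕0⊕0⊕1 = 0
s8 (pos 8,9,10,11,12,13,14,15): 1⊕0⊕0⊕1⊕0⊕0⊕0⊕1 = 1
Syndrome s8…s1 = 1000 → error at position 8.
Flip position 8: 111011110010001 → 111011100010001

111011100010001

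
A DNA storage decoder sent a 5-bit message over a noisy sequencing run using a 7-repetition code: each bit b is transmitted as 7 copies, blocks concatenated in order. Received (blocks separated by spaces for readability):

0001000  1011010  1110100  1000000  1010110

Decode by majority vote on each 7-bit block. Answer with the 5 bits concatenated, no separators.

01101

Block 1 (0001000): 1 one → 0
Block 2 (1011010): 4 ones → 1
Block 3 (1110100): 4 ones → 1
Block 4 (1000000): 1 one → 0
Block 5 (1010110): 4 ones → 1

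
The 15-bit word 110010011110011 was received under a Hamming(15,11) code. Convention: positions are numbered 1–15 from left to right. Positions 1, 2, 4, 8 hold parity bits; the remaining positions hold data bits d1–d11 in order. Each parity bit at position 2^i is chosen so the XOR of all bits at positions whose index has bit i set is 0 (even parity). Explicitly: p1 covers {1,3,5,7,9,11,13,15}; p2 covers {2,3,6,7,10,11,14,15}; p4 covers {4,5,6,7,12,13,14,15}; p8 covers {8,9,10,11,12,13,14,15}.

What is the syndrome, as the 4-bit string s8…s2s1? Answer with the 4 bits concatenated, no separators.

s1 (pos 1,3,5,7,9,11,13,15): 1⊕0⊕1⊕0⊕1⊕1⊕0⊕1 = 1
s2 (pos 2,3,6,7,10,11,14,15): 1⊕0⊕0⊕0⊕1⊕1⊕1⊕1 = 1
s4 (pos 4,5,6,7,12,13,14,15): 0⊕1⊕0⊕0⊕0⊕0⊕1⊕1 = 1
s8 (pos 8,9,10,11,12,13,14,15): 1⊕1⊕1⊕1⊕0⊕0⊕1⊕1 = 0
Syndrome s8…s1 = 0111 → error at position 7.

0111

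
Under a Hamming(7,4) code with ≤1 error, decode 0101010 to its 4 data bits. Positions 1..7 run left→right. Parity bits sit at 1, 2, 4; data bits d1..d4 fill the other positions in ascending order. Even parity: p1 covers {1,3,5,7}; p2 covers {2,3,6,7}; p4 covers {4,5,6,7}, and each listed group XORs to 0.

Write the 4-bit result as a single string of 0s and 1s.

0010

s1 (pos 1,3,5,7): 0⊕0⊕0⊕0 = 0
s2 (pos 2,3,6,7): 1⊕0⊕1⊕0 = 0
s4 (pos 4,5,6,7): 1⊕0⊕1⊕0 = 0
Syndrome s4…s1 = 000 → no error.
Read data bits from positions 3,5,6,7: 0010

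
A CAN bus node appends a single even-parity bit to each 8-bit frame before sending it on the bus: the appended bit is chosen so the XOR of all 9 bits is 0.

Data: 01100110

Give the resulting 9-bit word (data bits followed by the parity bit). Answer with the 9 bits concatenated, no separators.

011001100

XOR of the 8 data bits: 0⊕1⊕1⊕0⊕0⊕1⊕1⊕0 = 0
Parity bit = 0 (so all 9 bits XOR to 0).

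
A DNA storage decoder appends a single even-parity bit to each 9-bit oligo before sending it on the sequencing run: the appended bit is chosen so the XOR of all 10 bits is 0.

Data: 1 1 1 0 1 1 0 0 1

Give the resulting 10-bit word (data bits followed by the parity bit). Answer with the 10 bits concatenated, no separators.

1110110010

XOR of the 9 data bits: 1⊕1⊕1⊕0⊕1⊕1⊕0⊕0⊕1 = 0
Parity bit = 0 (so all 10 bits XOR to 0).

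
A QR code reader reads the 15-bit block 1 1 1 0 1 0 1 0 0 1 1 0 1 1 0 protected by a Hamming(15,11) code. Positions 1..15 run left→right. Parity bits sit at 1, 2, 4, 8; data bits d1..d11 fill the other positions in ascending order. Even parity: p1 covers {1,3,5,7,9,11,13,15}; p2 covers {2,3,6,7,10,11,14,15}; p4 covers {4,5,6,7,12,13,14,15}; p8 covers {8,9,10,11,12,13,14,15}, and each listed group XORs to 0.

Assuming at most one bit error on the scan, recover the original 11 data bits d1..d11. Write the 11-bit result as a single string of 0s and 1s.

11010110110

s1 (pos 1,3,5,7,9,11,13,15): 1⊕1⊕1⊕1⊕0⊕1⊕1⊕0 = 0
s2 (pos 2,3,6,7,10,11,14,15): 1⊕1⊕0⊕1⊕1⊕1⊕1⊕0 = 0
s4 (pos 4,5,6,7,12,13,14,15): 0⊕1⊕0⊕1⊕0⊕1⊕1⊕0 = 0
s8 (pos 8,9,10,11,12,13,14,15): 0⊕0⊕1⊕1⊕0⊕1⊕1⊕0 = 0
Syndrome s8…s1 = 0000 → no error.
Read data bits from positions 3,5,6,7,9,10,11,12,13,14,15: 11010110110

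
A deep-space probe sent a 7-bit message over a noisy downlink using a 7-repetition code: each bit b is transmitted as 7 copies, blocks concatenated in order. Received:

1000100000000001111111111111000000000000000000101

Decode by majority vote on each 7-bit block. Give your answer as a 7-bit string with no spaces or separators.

Block 1 (1000100): 2 ones → 0
Block 2 (0000000): 0 ones → 0
Block 3 (0111111): 6 ones → 1
Block 4 (1111111): 7 ones → 1
Block 5 (0000000): 0 ones → 0
Block 6 (0000000): 0 ones → 0
Block 7 (0000101): 2 ones → 0

0011000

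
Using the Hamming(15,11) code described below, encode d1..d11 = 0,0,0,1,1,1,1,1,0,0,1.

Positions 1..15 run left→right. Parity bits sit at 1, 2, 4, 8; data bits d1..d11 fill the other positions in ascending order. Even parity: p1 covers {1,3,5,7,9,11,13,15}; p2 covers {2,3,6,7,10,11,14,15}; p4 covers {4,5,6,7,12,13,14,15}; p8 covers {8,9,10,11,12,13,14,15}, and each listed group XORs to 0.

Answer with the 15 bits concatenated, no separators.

000100111111001

Place data at non-parity positions: p1 p2 0 p4 0 0 1 p8 1 1 1 1 0 0 1
p1 (pos 1,3,5,7,9,11,13,15): XOR of data positions = 0⊕0⊕1⊕1⊕1⊕0⊕1 = 0
p2 (pos 2,3,6,7,10,11,14,15): XOR of data positions = 0⊕0⊕1⊕1⊕1⊕0⊕1 = 0
p4 (pos 4,5,6,7,12,13,14,15): XOR of data positions = 0⊕0⊕1⊕1⊕0⊕0⊕1 = 1
p8 (pos 8,9,10,11,12,13,14,15): XOR of data positions = 1⊕1⊕1⊕1⊕0⊕0⊕1 = 1
Codeword: 000100111111001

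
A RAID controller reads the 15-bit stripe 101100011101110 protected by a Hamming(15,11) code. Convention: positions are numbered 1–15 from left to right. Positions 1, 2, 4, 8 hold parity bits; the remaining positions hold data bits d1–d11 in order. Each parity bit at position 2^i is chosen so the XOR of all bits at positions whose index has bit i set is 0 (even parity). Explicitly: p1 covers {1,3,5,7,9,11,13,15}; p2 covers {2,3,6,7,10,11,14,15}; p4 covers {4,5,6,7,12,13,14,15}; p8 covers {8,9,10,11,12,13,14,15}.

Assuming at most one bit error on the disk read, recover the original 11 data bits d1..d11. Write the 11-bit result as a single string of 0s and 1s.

s1 (pos 1,3,5,7,9,11,13,15): 1⊕1⊕0⊕0⊕1⊕0⊕1⊕0 = 0
s2 (pos 2,3,6,7,10,11,14,15): 0⊕1⊕0⊕0⊕1⊕0⊕1⊕0 = 1
s4 (pos 4,5,6,7,12,13,14,15): 1⊕0⊕0⊕0⊕1⊕1⊕1⊕0 = 0
s8 (pos 8,9,10,11,12,13,14,15): 1⊕1⊕1⊕0⊕1⊕1⊕1⊕0 = 0
Syndrome s8…s1 = 0010 → error at position 2.
Flip position 2: 101100011101110 → 111100011101110
Read data bits from positions 3,5,6,7,9,10,11,12,13,14,15: 10001101110

10001101110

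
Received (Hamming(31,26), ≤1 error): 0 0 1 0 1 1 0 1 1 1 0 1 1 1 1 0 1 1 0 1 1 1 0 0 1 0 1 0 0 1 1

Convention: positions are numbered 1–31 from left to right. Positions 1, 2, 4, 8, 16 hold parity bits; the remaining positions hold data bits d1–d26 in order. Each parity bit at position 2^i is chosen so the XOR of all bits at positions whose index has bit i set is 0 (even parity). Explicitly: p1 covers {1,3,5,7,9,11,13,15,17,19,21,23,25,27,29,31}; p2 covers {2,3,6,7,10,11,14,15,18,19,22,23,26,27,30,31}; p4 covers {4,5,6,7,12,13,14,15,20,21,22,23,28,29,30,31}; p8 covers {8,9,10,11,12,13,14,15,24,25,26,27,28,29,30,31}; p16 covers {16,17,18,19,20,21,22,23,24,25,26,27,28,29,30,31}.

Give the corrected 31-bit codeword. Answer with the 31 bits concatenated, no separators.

s1 (pos 1,3,5,7,9,11,13,15,17,19,21,23,25,27,29,31): 0⊕1⊕1⊕0⊕1⊕0⊕1⊕1⊕1⊕0⊕1⊕0⊕1⊕1⊕0⊕1 = 0
s2 (pos 2,3,6,7,10,11,14,15,18,19,22,23,26,27,30,31): 0⊕1⊕1⊕0⊕1⊕0⊕1⊕1⊕1⊕0⊕1⊕0⊕0⊕1⊕1⊕1 = 0
s4 (pos 4,5,6,7,12,13,14,15,20,21,22,23,28,29,30,31): 0⊕1⊕1⊕0⊕1⊕1⊕1⊕1⊕1⊕1⊕1⊕0⊕0⊕0⊕1⊕1 = 1
s8 (pos 8,9,10,11,12,13,14,15,24,25,26,27,28,29,30,31): 1⊕1⊕1⊕0⊕1⊕1⊕1⊕1⊕0⊕1⊕0⊕1⊕0⊕0⊕1⊕1 = 1
s16 (pos 16,17,18,19,20,21,22,23,24,25,26,27,28,29,30,31): 0⊕1⊕1⊕0⊕1⊕1⊕1⊕0⊕0⊕1⊕0⊕1⊕0⊕0⊕1⊕1 = 1
Syndrome s16…s1 = 11100 → error at position 28.
Flip position 28: 0010110111011110110111001010011 → 0010110111011110110111001011011

0010110111011110110111001011011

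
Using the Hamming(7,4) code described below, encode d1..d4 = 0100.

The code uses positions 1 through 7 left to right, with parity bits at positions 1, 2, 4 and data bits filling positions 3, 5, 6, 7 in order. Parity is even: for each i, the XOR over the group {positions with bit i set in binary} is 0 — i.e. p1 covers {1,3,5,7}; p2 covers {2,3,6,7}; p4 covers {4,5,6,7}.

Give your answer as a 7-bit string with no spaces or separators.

1001100

Place data at non-parity positions: p1 p2 0 p4 1 0 0
p1 (pos 1,3,5,7): XOR of data positions = 0⊕1⊕0 = 1
p2 (pos 2,3,6,7): XOR of data positions = 0⊕0⊕0 = 0
p4 (pos 4,5,6,7): XOR of data positions = 1⊕0⊕0 = 1
Codeword: 1001100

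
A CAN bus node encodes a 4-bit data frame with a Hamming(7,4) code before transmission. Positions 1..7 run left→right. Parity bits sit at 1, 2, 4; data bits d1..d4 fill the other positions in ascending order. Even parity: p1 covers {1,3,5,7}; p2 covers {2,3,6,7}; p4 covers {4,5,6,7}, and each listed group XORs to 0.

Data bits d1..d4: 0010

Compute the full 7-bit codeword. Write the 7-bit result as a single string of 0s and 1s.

0101010

Place data at non-parity positions: p1 p2 0 p4 0 1 0
p1 (pos 1,3,5,7): XOR of data positions = 0⊕0⊕0 = 0
p2 (pos 2,3,6,7): XOR of data positions = 0⊕1⊕0 = 1
p4 (pos 4,5,6,7): XOR of data positions = 0⊕1⊕0 = 1
Codeword: 0101010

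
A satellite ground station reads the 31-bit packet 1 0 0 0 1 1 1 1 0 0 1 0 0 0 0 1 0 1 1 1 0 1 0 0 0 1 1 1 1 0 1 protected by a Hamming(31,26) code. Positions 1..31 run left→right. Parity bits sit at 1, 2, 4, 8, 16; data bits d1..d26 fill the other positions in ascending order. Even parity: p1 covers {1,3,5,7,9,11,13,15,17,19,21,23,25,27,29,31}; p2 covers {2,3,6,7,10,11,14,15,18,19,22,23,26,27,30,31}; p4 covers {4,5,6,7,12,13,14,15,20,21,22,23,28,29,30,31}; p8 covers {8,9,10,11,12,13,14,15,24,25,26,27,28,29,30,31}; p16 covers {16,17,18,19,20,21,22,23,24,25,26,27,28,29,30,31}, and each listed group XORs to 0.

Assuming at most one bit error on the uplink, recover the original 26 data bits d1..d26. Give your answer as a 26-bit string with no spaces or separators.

01110110000011101000111101

s1 (pos 1,3,5,7,9,11,13,15,17,19,21,23,25,27,29,31): 1⊕0⊕1⊕1⊕0⊕1⊕0⊕0⊕0⊕1⊕0⊕0⊕0⊕1⊕1⊕1 = 0
s2 (pos 2,3,6,7,10,11,14,15,18,19,22,23,26,27,30,31): 0⊕0⊕1⊕1⊕0⊕1⊕0⊕0⊕1⊕1⊕1⊕0⊕1⊕1⊕0⊕1 = 1
s4 (pos 4,5,6,7,12,13,14,15,20,21,22,23,28,29,30,31): 0⊕1⊕1⊕1⊕0⊕0⊕0⊕0⊕1⊕0⊕1⊕0⊕1⊕1⊕0⊕1 = 0
s8 (pos 8,9,10,11,12,13,14,15,24,25,26,27,28,29,30,31): 1⊕0⊕0⊕1⊕0⊕0⊕0⊕0⊕0⊕0⊕1⊕1⊕1⊕1⊕0⊕1 = 1
s16 (pos 16,17,18,19,20,21,22,23,24,25,26,27,28,29,30,31): 1⊕0⊕1⊕1⊕1⊕0⊕1⊕0⊕0⊕0⊕1⊕1⊕1⊕1⊕0⊕1 = 0
Syndrome s16…s1 = 01010 → error at position 10.
Flip position 10: 1000111100100001011101000111101 → 1000111101100001011101000111101
Read data bits from positions 3,5,6,7,9,10,11,12,13,14,15,17,18,19,20,21,22,23,24,25,26,27,28,29,30,31: 01110110000011101000111101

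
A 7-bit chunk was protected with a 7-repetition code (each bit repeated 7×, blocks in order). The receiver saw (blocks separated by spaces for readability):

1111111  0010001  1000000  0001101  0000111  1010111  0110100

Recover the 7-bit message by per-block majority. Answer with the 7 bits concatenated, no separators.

Block 1 (1111111): 7 ones → 1
Block 2 (0010001): 2 ones → 0
Block 3 (1000000): 1 one → 0
Block 4 (0001101): 3 ones → 0
Block 5 (0000111): 3 ones → 0
Block 6 (1010111): 5 ones → 1
Block 7 (0110100): 3 ones → 0

1000010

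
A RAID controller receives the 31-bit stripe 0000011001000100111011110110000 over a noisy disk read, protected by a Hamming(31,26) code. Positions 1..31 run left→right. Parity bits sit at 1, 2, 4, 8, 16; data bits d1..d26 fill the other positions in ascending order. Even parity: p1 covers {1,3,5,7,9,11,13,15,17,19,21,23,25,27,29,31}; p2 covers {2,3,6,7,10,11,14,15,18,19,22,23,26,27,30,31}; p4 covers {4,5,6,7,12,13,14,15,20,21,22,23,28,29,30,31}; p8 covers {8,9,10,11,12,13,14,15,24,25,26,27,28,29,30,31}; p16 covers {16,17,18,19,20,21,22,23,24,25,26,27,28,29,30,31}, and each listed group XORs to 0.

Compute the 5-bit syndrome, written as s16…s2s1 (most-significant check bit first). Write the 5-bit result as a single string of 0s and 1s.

s1 (pos 1,3,5,7,9,11,13,15,17,19,21,23,25,27,29,31): 0⊕0⊕0⊕1⊕0⊕0⊕0⊕0⊕1⊕1⊕1⊕1⊕0⊕1⊕0⊕0 = 0
s2 (pos 2,3,6,7,10,11,14,15,18,19,22,23,26,27,30,31): 0⊕0⊕1⊕1⊕1⊕0⊕1⊕0⊕1⊕1⊕1⊕1⊕1⊕1⊕0⊕0 = 0
s4 (pos 4,5,6,7,12,13,14,15,20,21,22,23,28,29,30,31): 0⊕0⊕1⊕1⊕0⊕0⊕1⊕0⊕0⊕1⊕1⊕1⊕0⊕0⊕0⊕0 = 0
s8 (pos 8,9,10,11,12,13,14,15,24,25,26,27,28,29,30,31): 0⊕0⊕1⊕0⊕0⊕0⊕1⊕0⊕1⊕0⊕1⊕1⊕0⊕0⊕0⊕0 = 1
s16 (pos 16,17,18,19,20,21,22,23,24,25,26,27,28,29,30,31): 0⊕1⊕1⊕1⊕0⊕1⊕1⊕1⊕1⊕0⊕1⊕1⊕0⊕0⊕0⊕0 = 1
Syndrome s16…s1 = 11000 → error at position 24.

11000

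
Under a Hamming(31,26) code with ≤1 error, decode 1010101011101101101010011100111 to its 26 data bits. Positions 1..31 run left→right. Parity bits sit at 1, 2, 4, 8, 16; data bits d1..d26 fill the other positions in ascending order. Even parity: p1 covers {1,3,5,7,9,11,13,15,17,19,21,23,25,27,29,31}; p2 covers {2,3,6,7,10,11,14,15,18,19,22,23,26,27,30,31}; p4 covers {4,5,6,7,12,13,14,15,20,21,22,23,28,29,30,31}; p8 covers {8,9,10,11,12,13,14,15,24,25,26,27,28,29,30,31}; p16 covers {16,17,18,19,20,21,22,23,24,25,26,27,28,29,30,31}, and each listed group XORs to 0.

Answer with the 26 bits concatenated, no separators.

11011100110101010011100111

s1 (pos 1,3,5,7,9,11,13,15,17,19,21,23,25,27,29,31): 1⊕1⊕1⊕1⊕1⊕1⊕1⊕0⊕1⊕1⊕1⊕0⊕1⊕0⊕1⊕1 = 1
s2 (pos 2,3,6,7,10,11,14,15,18,19,22,23,26,27,30,31): 0⊕1⊕0⊕1⊕1⊕1⊕1⊕0⊕0⊕1⊕0⊕0⊕1⊕0⊕1⊕1 = 1
s4 (pos 4,5,6,7,12,13,14,15,20,21,22,23,28,29,30,31): 0⊕1⊕0⊕1⊕0⊕1⊕1⊕0⊕0⊕1⊕0⊕0⊕0⊕1⊕1⊕1 = 0
s8 (pos 8,9,10,11,12,13,14,15,24,25,26,27,28,29,30,31): 0⊕1⊕1⊕1⊕0⊕1⊕1⊕0⊕1⊕1⊕1⊕0⊕0⊕1⊕1⊕1 = 1
s16 (pos 16,17,18,19,20,21,22,23,24,25,26,27,28,29,30,31): 1⊕1⊕0⊕1⊕0⊕1⊕0⊕0⊕1⊕1⊕1⊕0⊕0⊕1⊕1⊕1 = 0
Syndrome s16…s1 = 01011 → error at position 11.
Flip position 11: 1010101011101101101010011100111 → 1010101011001101101010011100111
Read data bits from positions 3,5,6,7,9,10,11,12,13,14,15,17,18,19,20,21,22,23,24,25,26,27,28,29,30,31: 11011100110101010011100111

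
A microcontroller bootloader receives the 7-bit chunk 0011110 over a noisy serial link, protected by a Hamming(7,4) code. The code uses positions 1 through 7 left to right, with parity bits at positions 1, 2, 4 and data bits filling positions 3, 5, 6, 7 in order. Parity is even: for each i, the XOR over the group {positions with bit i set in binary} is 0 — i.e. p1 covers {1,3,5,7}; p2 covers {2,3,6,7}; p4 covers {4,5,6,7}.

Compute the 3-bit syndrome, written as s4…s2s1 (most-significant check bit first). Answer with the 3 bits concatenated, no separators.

100

s1 (pos 1,3,5,7): 0⊕1⊕1⊕0 = 0
s2 (pos 2,3,6,7): 0⊕1⊕1⊕0 = 0
s4 (pos 4,5,6,7): 1⊕1⊕1⊕0 = 1
Syndrome s4…s1 = 100 → error at position 4.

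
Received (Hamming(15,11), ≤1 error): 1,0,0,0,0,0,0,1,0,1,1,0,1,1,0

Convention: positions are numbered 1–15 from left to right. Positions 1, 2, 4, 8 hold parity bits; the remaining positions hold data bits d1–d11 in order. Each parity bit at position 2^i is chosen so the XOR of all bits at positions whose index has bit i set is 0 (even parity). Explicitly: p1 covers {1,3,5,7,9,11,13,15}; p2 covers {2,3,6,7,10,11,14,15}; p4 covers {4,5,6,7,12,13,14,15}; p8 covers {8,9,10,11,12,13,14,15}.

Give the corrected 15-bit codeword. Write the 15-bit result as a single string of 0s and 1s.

100000010100110

s1 (pos 1,3,5,7,9,11,13,15): 1⊕0⊕0⊕0⊕0⊕1⊕1⊕0 = 1
s2 (pos 2,3,6,7,10,11,14,15): 0⊕0⊕0⊕0⊕1⊕1⊕1⊕0 = 1
s4 (pos 4,5,6,7,12,13,14,15): 0⊕0⊕0⊕0⊕0⊕1⊕1⊕0 = 0
s8 (pos 8,9,10,11,12,13,14,15): 1⊕0⊕1⊕1⊕0⊕1⊕1⊕0 = 1
Syndrome s8…s1 = 1011 → error at position 11.
Flip position 11: 100000010110110 → 100000010100110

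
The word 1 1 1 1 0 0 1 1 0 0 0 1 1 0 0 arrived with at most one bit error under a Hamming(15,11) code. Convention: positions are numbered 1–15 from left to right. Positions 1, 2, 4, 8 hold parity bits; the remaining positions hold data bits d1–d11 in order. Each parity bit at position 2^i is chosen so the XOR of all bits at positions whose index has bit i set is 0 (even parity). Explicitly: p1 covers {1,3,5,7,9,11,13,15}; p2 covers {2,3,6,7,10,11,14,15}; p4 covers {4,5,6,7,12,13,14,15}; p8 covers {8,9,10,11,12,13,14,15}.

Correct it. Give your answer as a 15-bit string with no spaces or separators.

s1 (pos 1,3,5,7,9,11,13,15): 1⊕1⊕0⊕1⊕0⊕0⊕1⊕0 = 0
s2 (pos 2,3,6,7,10,11,14,15): 1⊕1⊕0⊕1⊕0⊕0⊕0⊕0 = 1
s4 (pos 4,5,6,7,12,13,14,15): 1⊕0⊕0⊕1⊕1⊕1⊕0⊕0 = 0
s8 (pos 8,9,10,11,12,13,14,15): 1⊕0⊕0⊕0⊕1⊕1⊕0⊕0 = 1
Syndrome s8…s1 = 1010 → error at position 10.
Flip position 10: 111100110001100 → 111100110101100

111100110101100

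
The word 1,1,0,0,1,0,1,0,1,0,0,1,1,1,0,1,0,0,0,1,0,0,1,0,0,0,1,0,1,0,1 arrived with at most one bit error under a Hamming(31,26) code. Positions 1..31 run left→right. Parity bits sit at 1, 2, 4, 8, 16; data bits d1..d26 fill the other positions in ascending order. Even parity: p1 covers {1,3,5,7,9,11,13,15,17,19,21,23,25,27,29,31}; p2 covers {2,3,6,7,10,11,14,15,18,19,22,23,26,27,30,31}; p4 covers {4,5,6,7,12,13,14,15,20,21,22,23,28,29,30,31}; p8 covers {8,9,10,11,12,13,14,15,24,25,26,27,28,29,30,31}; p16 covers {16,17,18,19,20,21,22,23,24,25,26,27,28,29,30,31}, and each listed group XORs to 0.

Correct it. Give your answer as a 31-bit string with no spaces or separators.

s1 (pos 1,3,5,7,9,11,13,15,17,19,21,23,25,27,29,31): 1⊕0⊕1⊕1⊕1⊕0⊕1⊕0⊕0⊕0⊕0⊕1⊕0⊕1⊕1⊕1 = 1
s2 (pos 2,3,6,7,10,11,14,15,18,19,22,23,26,27,30,31): 1⊕0⊕0⊕1⊕0⊕0⊕1⊕0⊕0⊕0⊕0⊕1⊕0⊕1⊕0⊕1 = 0
s4 (pos 4,5,6,7,12,13,14,15,20,21,22,23,28,29,30,31): 0⊕1⊕0⊕1⊕1⊕1⊕1⊕0⊕1⊕0⊕0⊕1⊕0⊕1⊕0⊕1 = 1
s8 (pos 8,9,10,11,12,13,14,15,24,25,26,27,28,29,30,31): 0⊕1⊕0⊕0⊕1⊕1⊕1⊕0⊕0⊕0⊕0⊕1⊕0⊕1⊕0⊕1 = 1
s16 (pos 16,17,18,19,20,21,22,23,24,25,26,27,28,29,30,31): 1⊕0⊕0⊕0⊕1⊕0⊕0⊕1⊕0⊕0⊕0⊕1⊕0⊕1⊕0⊕1 = 0
Syndrome s16…s1 = 01101 → error at position 13.
Flip position 13: 1100101010011101000100100010101 → 1100101010010101000100100010101

1100101010010101000100100010101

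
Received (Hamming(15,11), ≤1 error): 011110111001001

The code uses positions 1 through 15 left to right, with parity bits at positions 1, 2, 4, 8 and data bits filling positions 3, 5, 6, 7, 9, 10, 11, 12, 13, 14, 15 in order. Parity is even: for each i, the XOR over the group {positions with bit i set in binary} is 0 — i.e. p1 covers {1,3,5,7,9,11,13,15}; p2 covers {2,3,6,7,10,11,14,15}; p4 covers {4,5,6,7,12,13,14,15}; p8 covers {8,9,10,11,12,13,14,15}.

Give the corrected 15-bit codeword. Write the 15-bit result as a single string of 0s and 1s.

011100111001001

s1 (pos 1,3,5,7,9,11,13,15): 0⊕1⊕1⊕1⊕1⊕0⊕0⊕1 = 1
s2 (pos 2,3,6,7,10,11,14,15): 1⊕1⊕0⊕1⊕0⊕0⊕0⊕1 = 0
s4 (pos 4,5,6,7,12,13,14,15): 1⊕1⊕0⊕1⊕1⊕0⊕0⊕1 = 1
s8 (pos 8,9,10,11,12,13,14,15): 1⊕1⊕0⊕0⊕1⊕0⊕0⊕1 = 0
Syndrome s8…s1 = 0101 → error at position 5.
Flip position 5: 011110111001001 → 011100111001001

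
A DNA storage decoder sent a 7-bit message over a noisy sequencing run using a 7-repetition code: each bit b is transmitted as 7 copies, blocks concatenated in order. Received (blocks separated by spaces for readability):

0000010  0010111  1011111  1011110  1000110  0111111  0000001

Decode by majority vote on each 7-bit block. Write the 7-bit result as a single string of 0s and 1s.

Block 1 (0000010): 1 one → 0
Block 2 (0010111): 4 ones → 1
Block 3 (1011111): 6 ones → 1
Block 4 (1011110): 5 ones → 1
Block 5 (1000110): 3 ones → 0
Block 6 (0111111): 6 ones → 1
Block 7 (0000001): 1 one → 0

0111010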